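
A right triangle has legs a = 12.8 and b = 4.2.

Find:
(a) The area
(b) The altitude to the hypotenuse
(a) The legs are perpendicular, so Area = ½·a·b = ½·12.8·4.2 = ½·53.76 = 26.88
(b) Hypotenuse c = √(a² + b²) = √(163.84 + 17.64) = √181.48 ≈ 13.4715
    Area = ½·c·h_c  ⇒  h_c = 2·Area/c = 53.76/13.4715 ≈ 3.99066

Area = 26.88, h_c = 3.991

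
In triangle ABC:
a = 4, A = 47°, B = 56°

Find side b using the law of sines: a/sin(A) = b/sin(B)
a/sin(A) = b/sin(B)  ⇒  b = a·sin(B)/sin(A) = 4·sin(56°)/sin(47°)
sin(56°) ≈ 0.829038, sin(47°) ≈ 0.731354
b ≈ 4·0.829038/0.731354 ≈ 3.31615/0.731354 ≈ 4.53426

b = 4.534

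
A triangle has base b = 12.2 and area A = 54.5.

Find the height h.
A = ½·b·h  ⇒  h = 2A/b = 2·54.5/12.2 = 109/12.2 ≈ 8.93443

h = 8.934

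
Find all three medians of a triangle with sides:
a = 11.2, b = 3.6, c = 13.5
Median formula: m_a = ½√(2b² + 2c² − a²) (and cyclically). a² = 125.44, b² = 12.96, c² = 182.25.
m_a = ½√(2·12.96 + 2·182.25 − 125.44) = ½√264.98 ≈ ½·16.2782 ≈ 8.1391
m_b = ½√(2·125.44 + 2·182.25 − 12.96) = ½√602.42 ≈ ½·24.5442 ≈ 12.2721
m_c = ½√(2·125.44 + 2·12.96 − 182.25) = ½√94.55 ≈ ½·9.72368 ≈ 4.86184

m_a = 8.139, m_b = 12.27, m_c = 4.862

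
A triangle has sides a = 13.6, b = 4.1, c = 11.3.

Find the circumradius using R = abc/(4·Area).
First find the area with Heron's formula.
s = (13.6 + 4.1 + 11.3)/2 = 14.5
Area = √(s(s−a)(s−b)(s−c)) = √(14.5·0.9·10.4·3.2) ≈ √434.304 ≈ 20.84
abc = 13.6·4.1·11.3 = 630.088
R = abc/(4·Area) ≈ 630.088/(4·20.84) = 630.088/83.3598 ≈ 7.55865

R = 7.559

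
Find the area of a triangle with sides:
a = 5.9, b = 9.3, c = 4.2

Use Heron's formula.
s = (5.9 + 9.3 + 4.2)/2 = 19.4/2 = 9.7
s − a = 3.8, s − b = 0.4, s − c = 5.5
s(s−a)(s−b)(s−c) = 9.7·3.8·0.4·5.5 ≈ 81.092
Area = √81.092 ≈ 9.00511

Area = 9.005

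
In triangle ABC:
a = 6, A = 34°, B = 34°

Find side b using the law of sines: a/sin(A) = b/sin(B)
a/sin(A) = b/sin(B)  ⇒  b = a·sin(B)/sin(A) = 6·sin(34°)/sin(34°)
sin(34°) ≈ 0.559193, sin(34°) ≈ 0.559193
b ≈ 6·0.559193/0.559193 ≈ 3.35516/0.559193 ≈ 6

b = 6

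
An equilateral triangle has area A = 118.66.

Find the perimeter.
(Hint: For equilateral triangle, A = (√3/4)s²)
A = (√3/4)s²  ⇒  s² = 4A/√3 = 4·118.66/√3 = 474.64/1.73205 ≈ 274.034
s ≈ √274.034 ≈ 16.554
Perimeter = 3s ≈ 3·16.554 ≈ 49.6619

Perimeter = 49.66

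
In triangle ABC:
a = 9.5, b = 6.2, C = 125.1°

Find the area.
Two sides and the included angle (SAS): A = ½·a·b·sin(C) = ½·9.5·6.2·sin(125.1°)
sin(125.1°) ≈ 0.81815
A ≈ ½·58.9·0.81815 = 29.45·0.81815 ≈ 24.0945

Area = 24.09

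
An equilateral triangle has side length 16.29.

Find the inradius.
r = Area/s with s the semi-perimeter.
Area = (√3/4)·16.29² = (√3/4)·265.3641 ≈ 0.433013·265.3641 ≈ 114.906
s = 3·16.29/2 = 24.435
r ≈ 114.906/24.435 ≈ 4.70252
(Equivalently r = side/(2√3) = 16.29/3.4641 ≈ 4.70252.)

r = 4.703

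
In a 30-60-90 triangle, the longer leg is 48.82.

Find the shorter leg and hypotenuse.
In a 30-60-90 triangle the sides are in ratio 1 : √3 : 2, so short leg = long leg/√3 and hypotenuse = 2·(short leg).
Short leg = 48.82/√3 ≈ 48.82/1.73205 ≈ 28.1862
Hypotenuse = 2·28.1862 ≈ 56.3725

Short leg = 28.19, Hypotenuse = 56.37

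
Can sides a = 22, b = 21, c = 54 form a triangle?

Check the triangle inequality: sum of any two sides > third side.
a + b vs c: 22 + 21 = 43 ≤ 54  ✗
a + c vs b: 22 + 54 = 76 > 21  ✓
b + c vs a: 21 + 54 = 75 > 22  ✓

No: 22 + 21 = 43 is not > 54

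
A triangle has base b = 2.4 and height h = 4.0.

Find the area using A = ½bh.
A = ½·b·h = ½·2.4·4.0 = ½·9.6 = 4.8

Area = 4.8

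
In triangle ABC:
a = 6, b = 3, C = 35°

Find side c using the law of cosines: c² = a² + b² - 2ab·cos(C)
c² = 6² + 3² − 2·6·3·cos(35°)
cos(35°) ≈ 0.819152
c² ≈ 36 + 9 − 36·(0.819152) ≈ 45 − 29.4895 ≈ 15.5105
c ≈ √15.5105 ≈ 3.93834

c = 3.938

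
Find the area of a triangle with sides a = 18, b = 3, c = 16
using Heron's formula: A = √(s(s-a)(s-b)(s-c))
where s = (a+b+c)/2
s = (18 + 3 + 16)/2 = 37/2 = 18.5
s − a = 0.5, s − b = 15.5, s − c = 2.5
s(s−a)(s−b)(s−c) = 18.5·0.5·15.5·2.5 = 358.4375
Area = √358.4375 ≈ 18.9324

s = 18.5, Area = 18.93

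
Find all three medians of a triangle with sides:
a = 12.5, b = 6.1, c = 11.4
Median formula: m_a = ½√(2b² + 2c² − a²) (and cyclically). a² = 156.25, b² = 37.21, c² = 129.96.
m_a = ½√(2·37.21 + 2·129.96 − 156.25) = ½√178.09 ≈ ½·13.345 ≈ 6.67252
m_b = ½√(2·156.25 + 2·129.96 − 37.21) = ½√535.21 ≈ ½·23.1346 ≈ 11.5673
m_c = ½√(2·156.25 + 2·37.21 − 129.96) = ½√256.96 ≈ ½·16.03 ≈ 8.01499

m_a = 6.673, m_b = 11.57, m_c = 8.015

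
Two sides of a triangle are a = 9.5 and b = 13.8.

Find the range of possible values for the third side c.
Triangle inequality: |a − b| < c < a + b
|a − b| = |9.5 − 13.8| = 4.3
a + b = 9.5 + 13.8 = 23.3

4.3 < c < 23.3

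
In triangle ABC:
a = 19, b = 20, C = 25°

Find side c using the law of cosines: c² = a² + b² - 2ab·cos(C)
c² = 19² + 20² − 2·19·20·cos(25°)
cos(25°) ≈ 0.906308
c² ≈ 361 + 400 − 760·(0.906308) ≈ 761 − 688.794 ≈ 72.2061
c ≈ √72.2061 ≈ 8.49742

c = 8.497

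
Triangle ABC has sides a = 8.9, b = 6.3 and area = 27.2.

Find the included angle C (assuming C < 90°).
Area = ½·a·b·sin(C)  ⇒  sin(C) = 2·Area/(a·b) = 2·27.2/(8.9·6.3) = 54.4/56.07 ≈ 0.970216
C = arcsin(0.970216) ≈ 75.9811° (taking the acute solution since C < 90°)

C = 75.98°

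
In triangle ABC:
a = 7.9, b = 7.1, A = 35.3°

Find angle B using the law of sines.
a/sin(A) = b/sin(B)  ⇒  sin(B) = b·sin(A)/a = 7.1·sin(35.3°)/7.9
sin(35.3°) ≈ 0.577858
sin(B) ≈ 7.1·0.577858/7.9 ≈ 4.10279/7.9 ≈ 0.51934
B = arcsin(0.51934) ≈ 31.288°
(Since b ≤ a we need B ≤ A, so the obtuse alternative 180° − 31.288° ≈ 148.712° is rejected.)

B = 31.29°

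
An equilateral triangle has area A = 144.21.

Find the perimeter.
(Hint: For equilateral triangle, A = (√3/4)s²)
A = (√3/4)s²  ⇒  s² = 4A/√3 = 4·144.21/√3 = 576.84/1.73205 ≈ 333.039
s ≈ √333.039 ≈ 18.2493
Perimeter = 3s ≈ 3·18.2493 ≈ 54.748

Perimeter = 54.75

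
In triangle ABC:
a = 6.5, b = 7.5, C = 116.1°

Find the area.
Two sides and the included angle (SAS): A = ½·a·b·sin(C) = ½·6.5·7.5·sin(116.1°)
sin(116.1°) ≈ 0.898028
A ≈ ½·48.75·0.898028 = 24.375·0.898028 ≈ 21.8894

Area = 21.89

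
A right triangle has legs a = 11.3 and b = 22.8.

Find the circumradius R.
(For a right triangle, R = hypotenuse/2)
Hypotenuse c = √(a² + b²) = √(127.69 + 519.84) = √647.53 ≈ 25.4466
R = c/2 ≈ 25.4466/2 ≈ 12.7233

R = 12.72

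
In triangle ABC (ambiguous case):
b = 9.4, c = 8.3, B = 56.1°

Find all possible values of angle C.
b/sin(B) = c/sin(C)  ⇒  sin(C) = c·sin(B)/b = 8.3·sin(56.1°)/9.4
sin(56.1°) ≈ 0.830012
sin(C) ≈ 8.3·0.830012/9.4 ≈ 6.8891/9.4 ≈ 0.732883
Candidate 1: C₁ = arcsin(0.732883) ≈ 47.1286°  →  A = 180° − 56.1° − 47.1286° ≈ 76.7714° > 0, valid
Candidate 2: C₂ = 180° − C₁ ≈ 132.871°  →  A = 180° − 56.1° − 132.871° ≈ -8.9714° ≤ 0, not a valid triangle

C = 47.13° (one solution)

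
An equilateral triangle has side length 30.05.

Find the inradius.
r = Area/s with s the semi-perimeter.
Area = (√3/4)·30.05² = (√3/4)·903.0025 ≈ 0.433013·903.0025 ≈ 391.012
s = 3·30.05/2 = 45.075
r ≈ 391.012/45.075 ≈ 8.67469
(Equivalently r = side/(2√3) = 30.05/3.4641 ≈ 8.67469.)

r = 8.675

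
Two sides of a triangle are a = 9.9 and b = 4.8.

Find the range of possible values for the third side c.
Triangle inequality: |a − b| < c < a + b
|a − b| = |9.9 − 4.8| = 5.1
a + b = 9.9 + 4.8 = 14.7

5.1 < c < 14.7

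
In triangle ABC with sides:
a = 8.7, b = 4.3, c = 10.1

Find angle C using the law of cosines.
c² = a² + b² − 2ab·cos(C)  ⇒  cos(C) = (a² + b² − c²)/(2ab)
cos(C) = (8.7² + 4.3² − 10.1²)/(2·8.7·4.3) = (75.69 + 18.49 − 102.01)/74.82 = -7.83/74.82 ≈ -0.104651
C = arccos(-0.104651) ≈ 96.0071°

C = 96.01°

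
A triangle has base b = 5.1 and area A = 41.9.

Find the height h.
A = ½·b·h  ⇒  h = 2A/b = 2·41.9/5.1 = 83.8/5.1 ≈ 16.4314

h = 16.43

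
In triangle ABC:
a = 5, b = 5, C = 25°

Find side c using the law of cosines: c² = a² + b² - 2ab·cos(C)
c² = 5² + 5² − 2·5·5·cos(25°)
cos(25°) ≈ 0.906308
c² ≈ 25 + 25 − 50·(0.906308) ≈ 50 − 45.3154 ≈ 4.68461
c ≈ √4.68461 ≈ 2.1644

c = 2.164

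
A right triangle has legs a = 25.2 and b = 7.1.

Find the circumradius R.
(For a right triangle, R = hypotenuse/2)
Hypotenuse c = √(a² + b²) = √(635.04 + 50.41) = √685.45 ≈ 26.1811
R = c/2 ≈ 26.1811/2 ≈ 13.0906

R = 13.09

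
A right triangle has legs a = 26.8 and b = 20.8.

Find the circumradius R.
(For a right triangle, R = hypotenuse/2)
Hypotenuse c = √(a² + b²) = √(718.24 + 432.64) = √1150.88 ≈ 33.9246
R = c/2 ≈ 33.9246/2 ≈ 16.9623

R = 16.96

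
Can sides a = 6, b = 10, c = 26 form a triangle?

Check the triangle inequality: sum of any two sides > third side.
a + b vs c: 6 + 10 = 16 ≤ 26  ✗
a + c vs b: 6 + 26 = 32 > 10  ✓
b + c vs a: 10 + 26 = 36 > 6  ✓

No: 6 + 10 = 16 is not > 26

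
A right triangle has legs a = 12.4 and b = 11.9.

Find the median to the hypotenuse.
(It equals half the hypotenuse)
Hypotenuse c = √(a² + b²) = √(153.76 + 141.61) = √295.37 ≈ 17.1863
Median to hypotenuse = c/2 ≈ 17.1863/2 ≈ 8.59317

Median = 8.593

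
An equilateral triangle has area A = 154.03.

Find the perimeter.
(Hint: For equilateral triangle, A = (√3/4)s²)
A = (√3/4)s²  ⇒  s² = 4A/√3 = 4·154.03/√3 = 616.12/1.73205 ≈ 355.717
s ≈ √355.717 ≈ 18.8605
Perimeter = 3s ≈ 3·18.8605 ≈ 56.5814

Perimeter = 56.58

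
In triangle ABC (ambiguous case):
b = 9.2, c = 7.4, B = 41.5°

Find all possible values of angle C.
b/sin(B) = c/sin(C)  ⇒  sin(C) = c·sin(B)/b = 7.4·sin(41.5°)/9.2
sin(41.5°) ≈ 0.66262
sin(C) ≈ 7.4·0.66262/9.2 ≈ 4.90339/9.2 ≈ 0.532977
Candidate 1: C₁ = arcsin(0.532977) ≈ 32.2068°  →  A = 180° − 41.5° − 32.2068° ≈ 106.293° > 0, valid
Candidate 2: C₂ = 180° − C₁ ≈ 147.793°  →  A = 180° − 41.5° − 147.793° ≈ -9.2932° ≤ 0, not a valid triangle

C = 32.21° (one solution)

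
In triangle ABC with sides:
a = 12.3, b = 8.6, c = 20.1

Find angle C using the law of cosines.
c² = a² + b² − 2ab·cos(C)  ⇒  cos(C) = (a² + b² − c²)/(2ab)
cos(C) = (12.3² + 8.6² − 20.1²)/(2·12.3·8.6) = (151.29 + 73.96 − 404.01)/211.56 = -178.76/211.56 ≈ -0.844961
C = arccos(-0.844961) ≈ 147.668°

C = 147.7°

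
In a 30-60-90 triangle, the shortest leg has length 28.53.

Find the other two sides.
In a 30-60-90 triangle the sides are in ratio 1 : √3 : 2 (short leg : long leg : hypotenuse).
Long leg = 28.53·√3 ≈ 28.53·1.73205 ≈ 49.4154
Hypotenuse = 2·28.53 = 57.06

Long leg = 28.53√3 = 49.42, Hypotenuse = 57.06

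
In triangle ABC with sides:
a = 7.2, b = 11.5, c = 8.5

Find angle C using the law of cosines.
c² = a² + b² − 2ab·cos(C)  ⇒  cos(C) = (a² + b² − c²)/(2ab)
cos(C) = (7.2² + 11.5² − 8.5²)/(2·7.2·11.5) = (51.84 + 132.25 − 72.25)/165.6 = 111.84/165.6 ≈ 0.675362
C = arccos(0.675362) ≈ 47.5177°

C = 47.52°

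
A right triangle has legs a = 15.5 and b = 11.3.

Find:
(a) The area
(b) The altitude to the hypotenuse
(a) The legs are perpendicular, so Area = ½·a·b = ½·15.5·11.3 = ½·175.15 = 87.575
(b) Hypotenuse c = √(a² + b²) = √(240.25 + 127.69) = √367.94 ≈ 19.1818
    Area = ½·c·h_c  ⇒  h_c = 2·Area/c = 175.15/19.1818 ≈ 9.13107

Area = 87.575, h_c = 9.131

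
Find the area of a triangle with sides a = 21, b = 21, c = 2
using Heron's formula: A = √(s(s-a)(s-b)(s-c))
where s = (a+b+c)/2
s = (21 + 21 + 2)/2 = 44/2 = 22
s − a = 1, s − b = 1, s − c = 20
s(s−a)(s−b)(s−c) = 22·1·1·20 = 440
Area = √440 ≈ 20.9762

s = 22.0, Area = 20.98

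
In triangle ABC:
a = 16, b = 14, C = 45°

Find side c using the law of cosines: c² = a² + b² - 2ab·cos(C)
c² = 16² + 14² − 2·16·14·cos(45°)
cos(45°) ≈ 0.707107
c² ≈ 256 + 196 − 448·(0.707107) ≈ 452 − 316.784 ≈ 135.216
c ≈ √135.216 ≈ 11.6282

c = 11.63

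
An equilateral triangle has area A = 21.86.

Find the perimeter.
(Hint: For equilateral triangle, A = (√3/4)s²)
A = (√3/4)s²  ⇒  s² = 4A/√3 = 4·21.86/√3 = 87.44/1.73205 ≈ 50.4835
s ≈ √50.4835 ≈ 7.10517
Perimeter = 3s ≈ 3·7.10517 ≈ 21.3155

Perimeter = 21.32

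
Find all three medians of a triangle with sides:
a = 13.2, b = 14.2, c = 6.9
Median formula: m_a = ½√(2b² + 2c² − a²) (and cyclically). a² = 174.24, b² = 201.64, c² = 47.61.
m_a = ½√(2·201.64 + 2·47.61 − 174.24) = ½√324.26 ≈ ½·18.0072 ≈ 9.00361
m_b = ½√(2·174.24 + 2·47.61 − 201.64) = ½√242.06 ≈ ½·15.5583 ≈ 7.77914
m_c = ½√(2·174.24 + 2·201.64 − 47.61) = ½√704.15 ≈ ½·26.5358 ≈ 13.2679

m_a = 9.004, m_b = 7.779, m_c = 13.27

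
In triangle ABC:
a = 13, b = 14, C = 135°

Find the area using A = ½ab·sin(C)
A = ½·a·b·sin(C) = ½·13·14·sin(135°)
sin(135°) ≈ 0.707107
A ≈ ½·182·0.707107 = 91·0.707107 ≈ 64.3467

Area = 64.35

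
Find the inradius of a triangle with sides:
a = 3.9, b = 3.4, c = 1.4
r = Area/s where s is the semi-perimeter.
s = (3.9 + 3.4 + 1.4)/2 = 8.7/2 = 4.35
Area = √(s(s−a)(s−b)(s−c)) = √(4.35·0.45·0.95·2.95) ≈ √5.48589 ≈ 2.3422
r ≈ 2.3422/4.35 ≈ 0.538436

r = 0.5384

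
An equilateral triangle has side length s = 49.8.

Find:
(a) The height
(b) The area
(a) The height splits the triangle into two 30-60-90 halves: h = s·√3/2 = 49.8·1.73205/2 ≈ 86.2561/2 ≈ 43.1281
(b) Area = (√3/4)·s² = (√3/4)·49.8² = (√3/4)·2480.04 ≈ 0.433013·2480.04 ≈ 1073.89

Height = 43.13, Area = 1074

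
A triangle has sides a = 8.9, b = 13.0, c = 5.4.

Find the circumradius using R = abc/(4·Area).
First find the area with Heron's formula.
s = (8.9 + 13.0 + 5.4)/2 = 13.65
Area = √(s(s−a)(s−b)(s−c)) = √(13.65·4.75·0.65·8.25) ≈ √347.691 ≈ 18.6465
abc = 8.9·13.0·5.4 = 624.78
R = abc/(4·Area) ≈ 624.78/(4·18.6465) = 624.78/74.5859 ≈ 8.37665

R = 8.377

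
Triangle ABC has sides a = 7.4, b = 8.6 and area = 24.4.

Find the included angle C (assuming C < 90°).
Area = ½·a·b·sin(C)  ⇒  sin(C) = 2·Area/(a·b) = 2·24.4/(7.4·8.6) = 48.8/63.64 ≈ 0.766813
C = arcsin(0.766813) ≈ 50.0686° (taking the acute solution since C < 90°)

C = 50.07°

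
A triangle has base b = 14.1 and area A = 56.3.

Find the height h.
A = ½·b·h  ⇒  h = 2A/b = 2·56.3/14.1 = 112.6/14.1 ≈ 7.98582

h = 7.986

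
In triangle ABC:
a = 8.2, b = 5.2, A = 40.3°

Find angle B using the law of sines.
a/sin(A) = b/sin(B)  ⇒  sin(B) = b·sin(A)/a = 5.2·sin(40.3°)/8.2
sin(40.3°) ≈ 0.64679
sin(B) ≈ 5.2·0.64679/8.2 ≈ 3.36331/8.2 ≈ 0.410159
B = arcsin(0.410159) ≈ 24.2148°
(Since b ≤ a we need B ≤ A, so the obtuse alternative 180° − 24.2148° ≈ 155.785° is rejected.)

B = 24.21°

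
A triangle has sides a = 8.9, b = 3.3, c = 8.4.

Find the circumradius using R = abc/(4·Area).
First find the area with Heron's formula.
s = (8.9 + 3.3 + 8.4)/2 = 10.3
Area = √(s(s−a)(s−b)(s−c)) = √(10.3·1.4·7·1.9) ≈ √191.786 ≈ 13.8487
abc = 8.9·3.3·8.4 = 246.708
R = abc/(4·Area) ≈ 246.708/(4·13.8487) = 246.708/55.3947 ≈ 4.45364

R = 4.454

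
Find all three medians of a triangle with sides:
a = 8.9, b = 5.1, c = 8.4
Median formula: m_a = ½√(2b² + 2c² − a²) (and cyclically). a² = 79.21, b² = 26.01, c² = 70.56.
m_a = ½√(2·26.01 + 2·70.56 − 79.21) = ½√113.93 ≈ ½·10.6738 ≈ 5.3369
m_b = ½√(2·79.21 + 2·70.56 − 26.01) = ½√273.53 ≈ ½·16.5387 ≈ 8.26937
m_c = ½√(2·79.21 + 2·26.01 − 70.56) = ½√139.88 ≈ ½·11.8271 ≈ 5.91354

m_a = 5.337, m_b = 8.269, m_c = 5.914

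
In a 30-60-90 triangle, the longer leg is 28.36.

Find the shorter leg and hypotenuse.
In a 30-60-90 triangle the sides are in ratio 1 : √3 : 2, so short leg = long leg/√3 and hypotenuse = 2·(short leg).
Short leg = 28.36/√3 ≈ 28.36/1.73205 ≈ 16.3737
Hypotenuse = 2·16.3737 ≈ 32.7473

Short leg = 16.37, Hypotenuse = 32.75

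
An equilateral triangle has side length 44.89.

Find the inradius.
r = Area/s with s the semi-perimeter.
Area = (√3/4)·44.89² = (√3/4)·2015.1121 ≈ 0.433013·2015.1121 ≈ 872.569
s = 3·44.89/2 = 67.335
r ≈ 872.569/67.335 ≈ 12.9586
(Equivalently r = side/(2√3) = 44.89/3.4641 ≈ 12.9586.)

r = 12.96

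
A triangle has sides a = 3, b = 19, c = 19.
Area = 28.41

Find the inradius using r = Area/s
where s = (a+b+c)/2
s = (3 + 19 + 19)/2 = 41/2 = 20.5
r = Area/s = 28.41/20.5 ≈ 1.38585

r = 1.386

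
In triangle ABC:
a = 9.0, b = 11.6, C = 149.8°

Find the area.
Two sides and the included angle (SAS): A = ½·a·b·sin(C) = ½·9.0·11.6·sin(149.8°)
sin(149.8°) ≈ 0.50302
A ≈ ½·104.4·0.50302 = 52.2·0.50302 ≈ 26.2576

Area = 26.26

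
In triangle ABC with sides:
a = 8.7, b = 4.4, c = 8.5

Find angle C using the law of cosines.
c² = a² + b² − 2ab·cos(C)  ⇒  cos(C) = (a² + b² − c²)/(2ab)
cos(C) = (8.7² + 4.4² − 8.5²)/(2·8.7·4.4) = (75.69 + 19.36 − 72.25)/76.56 = 22.8/76.56 ≈ 0.297806
C = arccos(0.297806) ≈ 72.6741°

C = 72.67°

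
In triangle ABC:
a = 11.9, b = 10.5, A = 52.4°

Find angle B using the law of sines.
a/sin(A) = b/sin(B)  ⇒  sin(B) = b·sin(A)/a = 10.5·sin(52.4°)/11.9
sin(52.4°) ≈ 0.79229
sin(B) ≈ 10.5·0.79229/11.9 ≈ 8.31904/11.9 ≈ 0.699079
B = arcsin(0.699079) ≈ 44.3532°
(Since b ≤ a we need B ≤ A, so the obtuse alternative 180° − 44.3532° ≈ 135.647° is rejected.)

B = 44.35°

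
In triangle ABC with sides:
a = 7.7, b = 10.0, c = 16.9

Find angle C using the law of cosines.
c² = a² + b² − 2ab·cos(C)  ⇒  cos(C) = (a² + b² − c²)/(2ab)
cos(C) = (7.7² + 10.0² − 16.9²)/(2·7.7·10.0) = (59.29 + 100 − 285.61)/154 = -126.32/154 ≈ -0.82026
C = arccos(-0.82026) ≈ 145.111°

C = 145.1°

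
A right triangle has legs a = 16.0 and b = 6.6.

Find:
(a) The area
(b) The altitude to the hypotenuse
(a) The legs are perpendicular, so Area = ½·a·b = ½·16.0·6.6 = ½·105.6 = 52.8
(b) Hypotenuse c = √(a² + b²) = √(256 + 43.56) = √299.56 ≈ 17.3078
    Area = ½·c·h_c  ⇒  h_c = 2·Area/c = 105.6/17.3078 ≈ 6.10129

Area = 52.8, h_c = 6.101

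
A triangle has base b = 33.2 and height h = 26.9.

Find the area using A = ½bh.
A = ½·b·h = ½·33.2·26.9 = ½·893.08 = 446.54

Area = 446.54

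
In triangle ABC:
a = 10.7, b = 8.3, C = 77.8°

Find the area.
Two sides and the included angle (SAS): A = ½·a·b·sin(C) = ½·10.7·8.3·sin(77.8°)
sin(77.8°) ≈ 0.977416
A ≈ ½·88.81·0.977416 = 44.405·0.977416 ≈ 43.4022

Area = 43.4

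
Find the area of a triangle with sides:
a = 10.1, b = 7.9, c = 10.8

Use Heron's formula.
s = (10.1 + 7.9 + 10.8)/2 = 28.8/2 = 14.4
s − a = 4.3, s − b = 6.5, s − c = 3.6
s(s−a)(s−b)(s−c) = 14.4·4.3·6.5·3.6 ≈ 1448.93
Area = √1448.93 ≈ 38.0648

Area = 38.06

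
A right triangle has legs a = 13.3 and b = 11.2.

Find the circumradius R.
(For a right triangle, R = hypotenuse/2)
Hypotenuse c = √(a² + b²) = √(176.89 + 125.44) = √302.33 ≈ 17.3876
R = c/2 ≈ 17.3876/2 ≈ 8.69382

R = 8.694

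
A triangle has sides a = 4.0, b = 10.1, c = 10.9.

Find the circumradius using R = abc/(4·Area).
First find the area with Heron's formula.
s = (4.0 + 10.1 + 10.9)/2 = 12.5
Area = √(s(s−a)(s−b)(s−c)) = √(12.5·8.5·2.4·1.6) ≈ √408 ≈ 20.199
abc = 4.0·10.1·10.9 = 440.36
R = abc/(4·Area) ≈ 440.36/(4·20.199) = 440.36/80.796 ≈ 5.45027

R = 5.45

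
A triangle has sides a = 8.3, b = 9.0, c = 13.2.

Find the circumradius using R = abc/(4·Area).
First find the area with Heron's formula.
s = (8.3 + 9.0 + 13.2)/2 = 15.25
Area = √(s(s−a)(s−b)(s−c)) = √(15.25·6.95·6.25·2.05) ≈ √1357.96 ≈ 36.8506
abc = 8.3·9.0·13.2 = 986.04
R = abc/(4·Area) ≈ 986.04/(4·36.8506) = 986.04/147.402 ≈ 6.68945

R = 6.689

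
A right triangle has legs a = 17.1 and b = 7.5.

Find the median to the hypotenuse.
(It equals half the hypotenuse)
Hypotenuse c = √(a² + b²) = √(292.41 + 56.25) = √348.66 ≈ 18.6724
Median to hypotenuse = c/2 ≈ 18.6724/2 ≈ 9.33622

Median = 9.336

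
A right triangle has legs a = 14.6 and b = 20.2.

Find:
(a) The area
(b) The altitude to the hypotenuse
(a) The legs are perpendicular, so Area = ½·a·b = ½·14.6·20.2 = ½·294.92 = 147.46
(b) Hypotenuse c = √(a² + b²) = √(213.16 + 408.04) = √621.2 ≈ 24.9239
    Area = ½·c·h_c  ⇒  h_c = 2·Area/c = 294.92/24.9239 ≈ 11.8328

Area = 147.46, h_c = 11.83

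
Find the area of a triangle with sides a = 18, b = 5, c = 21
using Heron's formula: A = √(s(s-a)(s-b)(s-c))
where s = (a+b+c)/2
s = (18 + 5 + 21)/2 = 44/2 = 22
s − a = 4, s − b = 17, s − c = 1
s(s−a)(s−b)(s−c) = 22·4·17·1 = 1496
Area = √1496 ≈ 38.6782

s = 22.0, Area = 38.68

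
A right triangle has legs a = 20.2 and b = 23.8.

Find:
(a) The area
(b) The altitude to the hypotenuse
(a) The legs are perpendicular, so Area = ½·a·b = ½·20.2·23.8 = ½·480.76 = 240.38
(b) Hypotenuse c = √(a² + b²) = √(408.04 + 566.44) = √974.48 ≈ 31.2167
    Area = ½·c·h_c  ⇒  h_c = 2·Area/c = 480.76/31.2167 ≈ 15.4007

Area = 240.38, h_c = 15.4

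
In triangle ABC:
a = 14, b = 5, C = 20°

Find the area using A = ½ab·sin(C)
A = ½·a·b·sin(C) = ½·14·5·sin(20°)
sin(20°) ≈ 0.34202
A ≈ ½·70·0.34202 = 35·0.34202 ≈ 11.9707

Area = 11.97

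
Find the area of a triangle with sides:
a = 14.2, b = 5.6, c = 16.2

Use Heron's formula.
s = (14.2 + 5.6 + 16.2)/2 = 36/2 = 18
s − a = 3.8, s − b = 12.4, s − c = 1.8
s(s−a)(s−b)(s−c) = 18·3.8·12.4·1.8 ≈ 1526.69
Area = √1526.69 ≈ 39.0729

Area = 39.07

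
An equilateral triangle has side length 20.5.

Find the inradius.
r = Area/s with s the semi-perimeter.
Area = (√3/4)·20.5² = (√3/4)·420.25 ≈ 0.433013·420.25 ≈ 181.974
s = 3·20.5/2 = 30.75
r ≈ 181.974/30.75 ≈ 5.91784
(Equivalently r = side/(2√3) = 20.5/3.4641 ≈ 5.91784.)

r = 5.918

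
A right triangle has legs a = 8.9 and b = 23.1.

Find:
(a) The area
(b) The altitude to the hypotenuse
(a) The legs are perpendicular, so Area = ½·a·b = ½·8.9·23.1 = ½·205.59 = 102.795
(b) Hypotenuse c = √(a² + b²) = √(79.21 + 533.61) = √612.82 ≈ 24.7552
    Area = ½·c·h_c  ⇒  h_c = 2·Area/c = 205.59/24.7552 ≈ 8.30492

Area = 102.795, h_c = 8.305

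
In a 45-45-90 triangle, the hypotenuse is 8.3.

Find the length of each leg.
In a 45-45-90 triangle hypotenuse = leg·√2, so leg = hypotenuse/√2.
Leg = 8.3/√2 ≈ 8.3/1.41421 ≈ 5.86899

Each leg = 5.869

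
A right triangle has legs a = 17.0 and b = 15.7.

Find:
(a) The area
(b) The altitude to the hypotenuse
(a) The legs are perpendicular, so Area = ½·a·b = ½·17.0·15.7 = ½·266.9 = 133.45
(b) Hypotenuse c = √(a² + b²) = √(289 + 246.49) = √535.49 ≈ 23.1407
    Area = ½·c·h_c  ⇒  h_c = 2·Area/c = 266.9/23.1407 ≈ 11.5338

Area = 133.45, h_c = 11.53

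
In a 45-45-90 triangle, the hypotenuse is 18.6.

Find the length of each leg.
In a 45-45-90 triangle hypotenuse = leg·√2, so leg = hypotenuse/√2.
Leg = 18.6/√2 ≈ 18.6/1.41421 ≈ 13.1522

Each leg = 13.15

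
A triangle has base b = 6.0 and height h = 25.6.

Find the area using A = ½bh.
A = ½·b·h = ½·6.0·25.6 = ½·153.6 = 76.8

Area = 76.8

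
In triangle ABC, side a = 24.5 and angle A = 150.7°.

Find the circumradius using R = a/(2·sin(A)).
R = a/(2·sin(A)) = 24.5/(2·sin(150.7°))
sin(150.7°) ≈ 0.489382
R ≈ 24.5/(2·0.489382) = 24.5/0.978765 ≈ 25.0315

R = 25.03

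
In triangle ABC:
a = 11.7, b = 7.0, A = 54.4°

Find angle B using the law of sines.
a/sin(A) = b/sin(B)  ⇒  sin(B) = b·sin(A)/a = 7.0·sin(54.4°)/11.7
sin(54.4°) ≈ 0.813101
sin(B) ≈ 7.0·0.813101/11.7 ≈ 5.69171/11.7 ≈ 0.486471
B = arcsin(0.486471) ≈ 29.1089°
(Since b ≤ a we need B ≤ A, so the obtuse alternative 180° − 29.1089° ≈ 150.891° is rejected.)

B = 29.11°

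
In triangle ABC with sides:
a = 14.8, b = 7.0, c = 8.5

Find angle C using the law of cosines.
c² = a² + b² − 2ab·cos(C)  ⇒  cos(C) = (a² + b² − c²)/(2ab)
cos(C) = (14.8² + 7.0² − 8.5²)/(2·14.8·7.0) = (219.04 + 49 − 72.25)/207.2 = 195.79/207.2 ≈ 0.944932
C = arccos(0.944932) ≈ 19.1029°

C = 19.1°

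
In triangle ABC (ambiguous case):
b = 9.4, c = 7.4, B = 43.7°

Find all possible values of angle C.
b/sin(B) = c/sin(C)  ⇒  sin(C) = c·sin(B)/b = 7.4·sin(43.7°)/9.4
sin(43.7°) ≈ 0.690882
sin(C) ≈ 7.4·0.690882/9.4 ≈ 5.11253/9.4 ≈ 0.543886
Candidate 1: C₁ = arcsin(0.543886) ≈ 32.9486°  →  A = 180° − 43.7° − 32.9486° ≈ 103.351° > 0, valid
Candidate 2: C₂ = 180° − C₁ ≈ 147.051°  →  A = 180° − 43.7° − 147.051° ≈ -10.7514° ≤ 0, not a valid triangle

C = 32.95° (one solution)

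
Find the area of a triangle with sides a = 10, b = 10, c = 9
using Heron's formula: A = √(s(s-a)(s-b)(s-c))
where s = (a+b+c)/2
s = (10 + 10 + 9)/2 = 29/2 = 14.5
s − a = 4.5, s − b = 4.5, s − c = 5.5
s(s−a)(s−b)(s−c) = 14.5·4.5·4.5·5.5 = 1614.9375
Area = √1614.9375 ≈ 40.1863

s = 14.5, Area = 40.19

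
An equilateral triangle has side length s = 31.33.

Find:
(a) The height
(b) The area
(a) The height splits the triangle into two 30-60-90 halves: h = s·√3/2 = 31.33·1.73205/2 ≈ 54.2652/2 ≈ 27.1326
(b) Area = (√3/4)·s² = (√3/4)·31.33² = (√3/4)·981.5689 ≈ 0.433013·981.5689 ≈ 425.032

Height = 27.13, Area = 425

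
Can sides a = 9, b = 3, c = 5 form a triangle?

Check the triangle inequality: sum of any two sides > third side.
a + b vs c: 9 + 3 = 12 > 5  ✓
a + c vs b: 9 + 5 = 14 > 3  ✓
b + c vs a: 3 + 5 = 8 ≤ 9  ✗

No: 3 + 5 = 8 is not > 9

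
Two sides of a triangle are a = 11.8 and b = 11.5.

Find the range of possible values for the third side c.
Triangle inequality: |a − b| < c < a + b
|a − b| = |11.8 − 11.5| = 0.3
a + b = 11.8 + 11.5 = 23.3

0.3 < c < 23.3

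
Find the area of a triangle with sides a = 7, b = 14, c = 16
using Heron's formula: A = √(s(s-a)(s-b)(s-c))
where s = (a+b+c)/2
s = (7 + 14 + 16)/2 = 37/2 = 18.5
s − a = 11.5, s − b = 4.5, s − c = 2.5
s(s−a)(s−b)(s−c) = 18.5·11.5·4.5·2.5 = 2393.4375
Area = √2393.4375 ≈ 48.9228

s = 18.5, Area = 48.92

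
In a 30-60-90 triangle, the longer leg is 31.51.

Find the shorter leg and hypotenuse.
In a 30-60-90 triangle the sides are in ratio 1 : √3 : 2, so short leg = long leg/√3 and hypotenuse = 2·(short leg).
Short leg = 31.51/√3 ≈ 31.51/1.73205 ≈ 18.1923
Hypotenuse = 2·18.1923 ≈ 36.3846

Short leg = 18.19, Hypotenuse = 36.38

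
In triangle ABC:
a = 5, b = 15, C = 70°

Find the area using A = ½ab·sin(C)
A = ½·a·b·sin(C) = ½·5·15·sin(70°)
sin(70°) ≈ 0.939693
A ≈ ½·75·0.939693 = 37.5·0.939693 ≈ 35.2385

Area = 35.24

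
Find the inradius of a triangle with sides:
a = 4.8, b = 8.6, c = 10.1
r = Area/s where s is the semi-perimeter.
s = (4.8 + 8.6 + 10.1)/2 = 23.5/2 = 11.75
Area = √(s(s−a)(s−b)(s−c)) = √(11.75·6.95·3.15·1.65) ≈ √424.441 ≈ 20.602
r ≈ 20.602/11.75 ≈ 1.75336

r = 1.753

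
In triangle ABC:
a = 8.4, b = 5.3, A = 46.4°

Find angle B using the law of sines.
a/sin(A) = b/sin(B)  ⇒  sin(B) = b·sin(A)/a = 5.3·sin(46.4°)/8.4
sin(46.4°) ≈ 0.724172
sin(B) ≈ 5.3·0.724172/8.4 ≈ 3.83811/8.4 ≈ 0.456918
B = arcsin(0.456918) ≈ 27.1884°
(Since b ≤ a we need B ≤ A, so the obtuse alternative 180° − 27.1884° ≈ 152.812° is rejected.)

B = 27.19°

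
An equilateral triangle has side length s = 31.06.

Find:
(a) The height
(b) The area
(a) The height splits the triangle into two 30-60-90 halves: h = s·√3/2 = 31.06·1.73205/2 ≈ 53.7975/2 ≈ 26.8987
(b) Area = (√3/4)·s² = (√3/4)·31.06² = (√3/4)·964.7236 ≈ 0.433013·964.7236 ≈ 417.738

Height = 26.9, Area = 417.7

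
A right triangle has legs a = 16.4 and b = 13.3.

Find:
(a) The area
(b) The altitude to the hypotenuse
(a) The legs are perpendicular, so Area = ½·a·b = ½·16.4·13.3 = ½·218.12 = 109.06
(b) Hypotenuse c = √(a² + b²) = √(268.96 + 176.89) = √445.85 ≈ 21.1152
    Area = ½·c·h_c  ⇒  h_c = 2·Area/c = 218.12/21.1152 ≈ 10.33

Area = 109.06, h_c = 10.33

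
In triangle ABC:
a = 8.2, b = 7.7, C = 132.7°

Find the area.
Two sides and the included angle (SAS): A = ½·a·b·sin(C) = ½·8.2·7.7·sin(132.7°)
sin(132.7°) ≈ 0.734915
A ≈ ½·63.14·0.734915 = 31.57·0.734915 ≈ 23.2013

Area = 23.2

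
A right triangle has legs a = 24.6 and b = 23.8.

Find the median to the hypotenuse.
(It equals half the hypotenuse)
Hypotenuse c = √(a² + b²) = √(605.16 + 566.44) = √1171.6 ≈ 34.2286
Median to hypotenuse = c/2 ≈ 34.2286/2 ≈ 17.1143

Median = 17.11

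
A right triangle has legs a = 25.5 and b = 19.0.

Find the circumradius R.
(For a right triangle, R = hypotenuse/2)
Hypotenuse c = √(a² + b²) = √(650.25 + 361) = √1011.25 ≈ 31.8002
R = c/2 ≈ 31.8002/2 ≈ 15.9001

R = 15.9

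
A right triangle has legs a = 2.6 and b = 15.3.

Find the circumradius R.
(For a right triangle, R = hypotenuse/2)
Hypotenuse c = √(a² + b²) = √(6.76 + 234.09) = √240.85 ≈ 15.5193
R = c/2 ≈ 15.5193/2 ≈ 7.75967

R = 7.76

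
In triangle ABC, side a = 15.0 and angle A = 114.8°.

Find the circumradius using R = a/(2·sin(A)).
R = a/(2·sin(A)) = 15.0/(2·sin(114.8°))
sin(114.8°) ≈ 0.907777
R ≈ 15.0/(2·0.907777) = 15.0/1.81555 ≈ 8.26194

R = 8.262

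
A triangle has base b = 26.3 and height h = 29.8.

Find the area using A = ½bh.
A = ½·b·h = ½·26.3·29.8 = ½·783.74 = 391.87

Area = 391.87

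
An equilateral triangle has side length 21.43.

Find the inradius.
r = Area/s with s the semi-perimeter.
Area = (√3/4)·21.43² = (√3/4)·459.2449 ≈ 0.433013·459.2449 ≈ 198.859
s = 3·21.43/2 = 32.145
r ≈ 198.859/32.145 ≈ 6.18631
(Equivalently r = side/(2√3) = 21.43/3.4641 ≈ 6.18631.)

r = 6.186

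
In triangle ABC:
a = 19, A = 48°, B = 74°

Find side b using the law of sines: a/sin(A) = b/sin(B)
a/sin(A) = b/sin(B)  ⇒  b = a·sin(B)/sin(A) = 19·sin(74°)/sin(48°)
sin(74°) ≈ 0.961262, sin(48°) ≈ 0.743145
b ≈ 19·0.961262/0.743145 ≈ 18.264/0.743145 ≈ 24.5766

b = 24.58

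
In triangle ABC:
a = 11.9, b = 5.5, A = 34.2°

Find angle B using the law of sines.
a/sin(A) = b/sin(B)  ⇒  sin(B) = b·sin(A)/a = 5.5·sin(34.2°)/11.9
sin(34.2°) ≈ 0.562083
sin(B) ≈ 5.5·0.562083/11.9 ≈ 3.09146/11.9 ≈ 0.259786
B = arcsin(0.259786) ≈ 15.0574°
(Since b ≤ a we need B ≤ A, so the obtuse alternative 180° − 15.0574° ≈ 164.943° is rejected.)

B = 15.06°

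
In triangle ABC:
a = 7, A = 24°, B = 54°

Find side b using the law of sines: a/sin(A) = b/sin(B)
a/sin(A) = b/sin(B)  ⇒  b = a·sin(B)/sin(A) = 7·sin(54°)/sin(24°)
sin(54°) ≈ 0.809017, sin(24°) ≈ 0.406737
b ≈ 7·0.809017/0.406737 ≈ 5.66312/0.406737 ≈ 13.9233

b = 13.92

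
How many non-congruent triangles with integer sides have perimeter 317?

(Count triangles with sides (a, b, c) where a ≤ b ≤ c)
Let a ≤ b ≤ c with a + b + c = 317. The only binding inequality is a + b > c, i.e. 317 − c > c, so c < 317/2; and c ≥ 317/3 since c is the largest side.
So 106 ≤ c ≤ 158. For each c, b runs from ⌈(317 − c)/2⌉ up to c (then a = 317 − b − c satisfies 1 ≤ a ≤ b automatically), giving c − ⌈(317 − c)/2⌉ + 1 choices.
Summing over c: 1 + 3 + 4 + 6 + … + 78 + 79  (53 terms, c = 106, …, 158) = 2133
Check (closed form: nearest integer to p²/48 for even p, (p+3)²/48 for odd p): (317+3)²/48 = 320²/48 = 102400/48 ≈ 2133.33 → 2133

2133 triangles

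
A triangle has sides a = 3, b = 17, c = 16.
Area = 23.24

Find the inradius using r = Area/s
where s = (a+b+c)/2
s = (3 + 17 + 16)/2 = 36/2 = 18
r = Area/s = 23.24/18 ≈ 1.29111

r = 1.291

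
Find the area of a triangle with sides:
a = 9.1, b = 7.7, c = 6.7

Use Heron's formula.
s = (9.1 + 7.7 + 6.7)/2 = 23.5/2 = 11.75
s − a = 2.65, s − b = 4.05, s − c = 5.05
s(s−a)(s−b)(s−c) = 11.75·2.65·4.05·5.05 ≈ 636.84
Area = √636.84 ≈ 25.2357

Area = 25.24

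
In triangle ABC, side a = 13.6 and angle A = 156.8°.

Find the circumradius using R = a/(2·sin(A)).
R = a/(2·sin(A)) = 13.6/(2·sin(156.8°))
sin(156.8°) ≈ 0.393942
R ≈ 13.6/(2·0.393942) = 13.6/0.787884 ≈ 17.2614

R = 17.26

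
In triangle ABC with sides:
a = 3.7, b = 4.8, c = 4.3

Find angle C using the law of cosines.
c² = a² + b² − 2ab·cos(C)  ⇒  cos(C) = (a² + b² − c²)/(2ab)
cos(C) = (3.7² + 4.8² − 4.3²)/(2·3.7·4.8) = (13.69 + 23.04 − 18.49)/35.52 = 18.24/35.52 ≈ 0.513514
C = arccos(0.513514) ≈ 59.1019°

C = 59.1°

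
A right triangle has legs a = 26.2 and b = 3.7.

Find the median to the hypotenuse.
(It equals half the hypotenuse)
Hypotenuse c = √(a² + b²) = √(686.44 + 13.69) = √700.13 ≈ 26.46
Median to hypotenuse = c/2 ≈ 26.46/2 ≈ 13.23

Median = 13.23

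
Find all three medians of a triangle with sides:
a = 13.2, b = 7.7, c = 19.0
Median formula: m_a = ½√(2b² + 2c² − a²) (and cyclically). a² = 174.24, b² = 59.29, c² = 361.
m_a = ½√(2·59.29 + 2·361 − 174.24) = ½√666.34 ≈ ½·25.8136 ≈ 12.9068
m_b = ½√(2·174.24 + 2·361 − 59.29) = ½√1011.19 ≈ ½·31.7992 ≈ 15.8996
m_c = ½√(2·174.24 + 2·59.29 − 361) = ½√106.06 ≈ ½·10.2985 ≈ 5.14927

m_a = 12.91, m_b = 15.9, m_c = 5.149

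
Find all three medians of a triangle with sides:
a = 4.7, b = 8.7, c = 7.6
Median formula: m_a = ½√(2b² + 2c² − a²) (and cyclically). a² = 22.09, b² = 75.69, c² = 57.76.
m_a = ½√(2·75.69 + 2·57.76 − 22.09) = ½√244.81 ≈ ½·15.6464 ≈ 7.8232
m_b = ½√(2·22.09 + 2·57.76 − 75.69) = ½√84.01 ≈ ½·9.1657 ≈ 4.58285
m_c = ½√(2·22.09 + 2·75.69 − 57.76) = ½√137.8 ≈ ½·11.7388 ≈ 5.86941

m_a = 7.823, m_b = 4.583, m_c = 5.869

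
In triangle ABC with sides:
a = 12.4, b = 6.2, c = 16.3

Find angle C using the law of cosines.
c² = a² + b² − 2ab·cos(C)  ⇒  cos(C) = (a² + b² − c²)/(2ab)
cos(C) = (12.4² + 6.2² − 16.3²)/(2·12.4·6.2) = (153.76 + 38.44 − 265.69)/153.76 = -73.49/153.76 ≈ -0.477953
C = arccos(-0.477953) ≈ 118.552°

C = 118.6°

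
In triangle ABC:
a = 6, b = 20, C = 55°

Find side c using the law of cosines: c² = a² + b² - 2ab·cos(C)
c² = 6² + 20² − 2·6·20·cos(55°)
cos(55°) ≈ 0.573576
c² ≈ 36 + 400 − 240·(0.573576) ≈ 436 − 137.658 ≈ 298.342
c ≈ √298.342 ≈ 17.2726

c = 17.27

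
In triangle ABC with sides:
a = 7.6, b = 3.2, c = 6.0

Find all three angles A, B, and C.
Law of cosines for each angle (a² = 57.76, b² = 10.24, c² = 36):
cos(A) = (b² + c² − a²)/(2bc) = (10.24 + 36 − 57.76)/(2·3.2·6.0) = -11.52/38.4 ≈ -0.3  ⇒  A ≈ 107.458°
cos(B) = (a² + c² − b²)/(2ac) = (57.76 + 36 − 10.24)/(2·7.6·6.0) = 83.52/91.2 ≈ 0.915789  ⇒  B ≈ 23.6819°
cos(C) = (a² + b² − c²)/(2ab) = (57.76 + 10.24 − 36)/(2·7.6·3.2) = 32/48.64 ≈ 0.657895  ⇒  C ≈ 48.8605°
Check: A + B + C ≈ 180°

A = 107.5°, B = 23.68°, C = 48.86°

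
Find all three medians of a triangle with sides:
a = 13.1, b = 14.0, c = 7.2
Median formula: m_a = ½√(2b² + 2c² − a²) (and cyclically). a² = 171.61, b² = 196, c² = 51.84.
m_a = ½√(2·196 + 2·51.84 − 171.61) = ½√324.07 ≈ ½·18.0019 ≈ 9.00097
m_b = ½√(2·171.61 + 2·51.84 − 196) = ½√250.9 ≈ ½·15.8398 ≈ 7.91991
m_c = ½√(2·171.61 + 2·196 − 51.84) = ½√683.38 ≈ ½·26.1415 ≈ 13.0708

m_a = 9.001, m_b = 7.92, m_c = 13.07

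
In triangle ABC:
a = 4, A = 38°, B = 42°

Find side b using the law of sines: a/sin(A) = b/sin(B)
a/sin(A) = b/sin(B)  ⇒  b = a·sin(B)/sin(A) = 4·sin(42°)/sin(38°)
sin(42°) ≈ 0.669131, sin(38°) ≈ 0.615661
b ≈ 4·0.669131/0.615661 ≈ 2.67652/0.615661 ≈ 4.34739

b = 4.347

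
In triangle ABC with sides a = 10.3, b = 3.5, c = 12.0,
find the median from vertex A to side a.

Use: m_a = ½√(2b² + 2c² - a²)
m_a = ½√(2·3.5² + 2·12.0² − 10.3²) = ½√(2·12.25 + 2·144 − 106.09) = ½√(24.5 + 288 − 106.09) = ½√206.41
√206.41 ≈ 14.367, so m_a ≈ 7.18349

m_a = 7.183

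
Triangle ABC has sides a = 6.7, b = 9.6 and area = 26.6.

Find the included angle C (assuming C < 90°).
Area = ½·a·b·sin(C)  ⇒  sin(C) = 2·Area/(a·b) = 2·26.6/(6.7·9.6) = 53.2/64.32 ≈ 0.827114
C = arcsin(0.827114) ≈ 55.8035° (taking the acute solution since C < 90°)

C = 55.8°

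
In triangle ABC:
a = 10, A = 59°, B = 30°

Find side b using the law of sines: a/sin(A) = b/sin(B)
a/sin(A) = b/sin(B)  ⇒  b = a·sin(B)/sin(A) = 10·sin(30°)/sin(59°)
sin(30°) ≈ 0.5, sin(59°) ≈ 0.857167
b ≈ 10·0.5/0.857167 ≈ 5/0.857167 ≈ 5.83317

b = 5.833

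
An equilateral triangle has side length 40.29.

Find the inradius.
r = Area/s with s the semi-perimeter.
Area = (√3/4)·40.29² = (√3/4)·1623.2841 ≈ 0.433013·1623.2841 ≈ 702.903
s = 3·40.29/2 = 60.435
r ≈ 702.903/60.435 ≈ 11.6307
(Equivalently r = side/(2√3) = 40.29/3.4641 ≈ 11.6307.)

r = 11.63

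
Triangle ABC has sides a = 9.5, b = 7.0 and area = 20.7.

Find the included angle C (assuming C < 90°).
Area = ½·a·b·sin(C)  ⇒  sin(C) = 2·Area/(a·b) = 2·20.7/(9.5·7.0) = 41.4/66.5 ≈ 0.622556
C = arcsin(0.622556) ≈ 38.5031° (taking the acute solution since C < 90°)

C = 38.5°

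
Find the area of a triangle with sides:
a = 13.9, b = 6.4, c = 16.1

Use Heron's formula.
s = (13.9 + 6.4 + 16.1)/2 = 36.4/2 = 18.2
s − a = 4.3, s − b = 11.8, s − c = 2.1
s(s−a)(s−b)(s−c) = 18.2·4.3·11.8·2.1 ≈ 1939.28
Area = √1939.28 ≈ 44.0373

Area = 44.04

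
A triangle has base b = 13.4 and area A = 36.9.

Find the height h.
A = ½·b·h  ⇒  h = 2A/b = 2·36.9/13.4 = 73.8/13.4 ≈ 5.50746

h = 5.507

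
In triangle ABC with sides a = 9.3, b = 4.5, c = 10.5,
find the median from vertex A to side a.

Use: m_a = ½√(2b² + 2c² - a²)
m_a = ½√(2·4.5² + 2·10.5² − 9.3²) = ½√(2·20.25 + 2·110.25 − 86.49) = ½√(40.5 + 220.5 − 86.49) = ½√174.51
√174.51 ≈ 13.2102, so m_a ≈ 6.60511

m_a = 6.605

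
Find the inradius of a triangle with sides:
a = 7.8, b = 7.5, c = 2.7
r = Area/s where s is the semi-perimeter.
s = (7.8 + 7.5 + 2.7)/2 = 18/2 = 9
Area = √(s(s−a)(s−b)(s−c)) = √(9·1.2·1.5·6.3) ≈ √102.06 ≈ 10.1025
r ≈ 10.1025/9 ≈ 1.1225

r = 1.122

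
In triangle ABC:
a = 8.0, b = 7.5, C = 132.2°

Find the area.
Two sides and the included angle (SAS): A = ½·a·b·sin(C) = ½·8.0·7.5·sin(132.2°)
sin(132.2°) ≈ 0.740805
A ≈ ½·60·0.740805 = 30·0.740805 ≈ 22.2241

Area = 22.22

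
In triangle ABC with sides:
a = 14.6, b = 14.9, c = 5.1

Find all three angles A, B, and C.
Law of cosines for each angle (a² = 213.16, b² = 222.01, c² = 26.01):
cos(A) = (b² + c² − a²)/(2bc) = (222.01 + 26.01 − 213.16)/(2·14.9·5.1) = 34.86/151.98 ≈ 0.229372  ⇒  A ≈ 76.7399°
cos(B) = (a² + c² − b²)/(2ac) = (213.16 + 26.01 − 222.01)/(2·14.6·5.1) = 17.16/148.92 ≈ 0.11523  ⇒  B ≈ 83.3831°
cos(C) = (a² + b² − c²)/(2ab) = (213.16 + 222.01 − 26.01)/(2·14.6·14.9) = 409.16/435.08 ≈ 0.940425  ⇒  C ≈ 19.877°
Check: A + B + C ≈ 180°

A = 76.74°, B = 83.38°, C = 19.88°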